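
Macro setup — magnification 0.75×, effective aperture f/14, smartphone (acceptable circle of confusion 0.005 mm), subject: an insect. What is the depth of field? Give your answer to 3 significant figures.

At magnification m, DoF ≈ 2·N_eff·c/m² = 2 × 14 × 0.005 / 0.75² = 0.14 / 0.5625 ≈ 0.249 mm.

0.249 mm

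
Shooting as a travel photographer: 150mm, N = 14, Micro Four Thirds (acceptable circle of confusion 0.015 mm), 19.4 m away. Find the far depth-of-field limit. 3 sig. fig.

23.6 m

Hyperfocal distance H = f²/(N·c) + f = 150²/(14 × 0.015) + 150 = 22500/0.21 + 150 ≈ 107292.9 mm ≈ 107.3 m.
Far limit Df = s·(H − f)/(H − s) = 19400 × (107292.9 − 150) / (107292.9 − 19400) = 19400 × 107142.9 / 87892.9 ≈ 23649 mm ≈ 23.6 m.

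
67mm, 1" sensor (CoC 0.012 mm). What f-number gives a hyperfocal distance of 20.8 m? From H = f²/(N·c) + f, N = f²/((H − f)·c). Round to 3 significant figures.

f/18

Rearrange H = f²/(N·c) + f for N: N = f² / ((H − f)·c).
N = 67² / ((20800 − 67) × 0.012) = 4489 / 248.8 ≈ 18.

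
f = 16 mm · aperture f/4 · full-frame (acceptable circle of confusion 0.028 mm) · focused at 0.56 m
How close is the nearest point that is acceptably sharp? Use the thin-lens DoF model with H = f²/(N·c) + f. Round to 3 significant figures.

452 mm

Hyperfocal distance H = f²/(N·c) + f = 16²/(4 × 0.028) + 16 = 256/0.112 + 16 ≈ 2301.7 mm ≈ 2.302 m.
Near limit Dn = s·(H − f)/(H + s − 2f) = 560 × (2301.7 − 16) / (2301.7 + 560 − 2 × 16) = 560 × 2285.7 / 2829.7 ≈ 452.34 mm.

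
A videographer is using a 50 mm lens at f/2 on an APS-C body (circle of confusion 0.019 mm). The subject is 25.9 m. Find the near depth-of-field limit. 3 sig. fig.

Hyperfocal distance H = f²/(N·c) + f = 50²/(2 × 0.019) + 50 = 2500/0.038 + 50 ≈ 65839.5 mm ≈ 65.84 m.
Near limit Dn = s·(H − f)/(H + s − 2f) = 25900 × (65839.5 − 50) / (65839.5 + 25900 − 2 × 50) = 25900 × 65789.5 / 91639.5 ≈ 18594 mm ≈ 18.6 m.

18.6 m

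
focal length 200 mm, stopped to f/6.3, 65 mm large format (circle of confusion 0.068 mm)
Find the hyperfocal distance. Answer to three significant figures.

Hyperfocal distance H = f²/(N·c) + f = 200²/(6.3 × 0.068) + 200 = 40000/0.4284 + 200 ≈ 93570.7 mm ≈ 93.6 m.

93.6 m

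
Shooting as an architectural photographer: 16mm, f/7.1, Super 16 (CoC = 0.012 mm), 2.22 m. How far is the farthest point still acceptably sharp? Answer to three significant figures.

Hyperfocal distance H = f²/(N·c) + f = 16²/(7.1 × 0.012) + 16 = 256/0.0852 + 16 ≈ 3020.7 mm ≈ 3.021 m.
Far limit Df = s·(H − f)/(H − s) = 2220 × (3020.7 − 16) / (3020.7 − 2220) = 2220 × 3004.7 / 800.7 ≈ 8330.8 mm ≈ 8.33 m.

8.33 m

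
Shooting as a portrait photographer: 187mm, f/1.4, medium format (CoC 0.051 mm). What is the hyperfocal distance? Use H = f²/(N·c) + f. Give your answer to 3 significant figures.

490 m

Hyperfocal distance H = f²/(N·c) + f = 187²/(1.4 × 0.051) + 187 = 34969/0.0714 + 187 ≈ 489948.9 mm ≈ 490 m.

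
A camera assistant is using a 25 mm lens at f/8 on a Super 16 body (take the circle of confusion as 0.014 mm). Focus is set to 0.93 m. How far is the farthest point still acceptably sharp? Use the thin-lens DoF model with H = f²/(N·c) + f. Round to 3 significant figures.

Hyperfocal distance H = f²/(N·c) + f = 25²/(8 × 0.014) + 25 = 625/0.112 + 25 ≈ 5605.4 mm ≈ 5.605 m.
Far limit Df = s·(H − f)/(H − s) = 930 × (5605.4 − 25) / (5605.4 − 930) = 930 × 5580.4 / 4675.4 ≈ 1110.0 mm ≈ 1.11 m.

1.11 m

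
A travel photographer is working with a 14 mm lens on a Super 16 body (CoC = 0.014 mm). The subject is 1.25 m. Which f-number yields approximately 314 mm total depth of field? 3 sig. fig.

f/1.40

Write h = H − f = f²/(N·c). The thin-lens limits are Dn = s·h/(h + (s−f)) and Df = s·h/(h − (s−f)), so DoF = Df − Dn = 2·s·(s−f)·h / (h² − (s−f)²).
That is a quadratic in h: DoF·h² − 2·s·(s−f)·h − DoF·(s−f)² = 0 ⇒ h = (s−f)·(s + √(s² + DoF²)) / DoF = 1236 × (1250 + √(1250² + 314²)) / 314 = 1236 × (1250 + 1288.84) / 314 ≈ 9993.6 mm.
Then N = f²/(c·h) = 14² / (0.014 × 9993.6) = 196 / 139.91 ≈ 1.40.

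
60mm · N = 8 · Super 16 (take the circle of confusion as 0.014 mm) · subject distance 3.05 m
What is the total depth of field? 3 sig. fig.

0.572 m

Hyperfocal distance H = f²/(N·c) + f = 60²/(8 × 0.014) + 60 = 3600/0.112 + 60 ≈ 32202.9 mm ≈ 32.20 m.
Near limit Dn = s·(H − f)/(H + s − 2f) = 3050 × (32202.9 − 60) / (32202.9 + 3050 − 2 × 60) = 3050 × 32142.9 / 35132.9 ≈ 2790.43 mm.
Far limit Df = s·(H − f)/(H − s) = 3050 × (32202.9 − 60) / (32202.9 − 3050) = 3050 × 32142.9 / 29152.9 ≈ 3362.82 mm.
Depth of field = Df − Dn = 3362.82 − 2790.43 ≈ 572.39 mm ≈ 0.572 m.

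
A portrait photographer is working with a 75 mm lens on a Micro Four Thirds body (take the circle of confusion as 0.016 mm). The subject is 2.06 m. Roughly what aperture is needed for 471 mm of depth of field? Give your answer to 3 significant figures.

f/20

Write h = H − f = f²/(N·c). The thin-lens limits are Dn = s·h/(h + (s−f)) and Df = s·h/(h − (s−f)), so DoF = Df − Dn = 2·s·(s−f)·h / (h² − (s−f)²).
That is a quadratic in h: DoF·h² − 2·s·(s−f)·h − DoF·(s−f)² = 0 ⇒ h = (s−f)·(s + √(s² + DoF²)) / DoF = 1985 × (2060 + √(2060² + 471²)) / 471 = 1985 × (2060 + 2113.16) / 471 ≈ 17588 mm.
Then N = f²/(c·h) = 75² / (0.016 × 17588) = 5625 / 281.40 ≈ 20.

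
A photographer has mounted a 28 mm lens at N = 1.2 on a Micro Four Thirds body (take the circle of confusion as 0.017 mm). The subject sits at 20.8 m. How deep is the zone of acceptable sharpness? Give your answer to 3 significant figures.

31.8 m

Hyperfocal distance H = f²/(N·c) + f = 28²/(1.2 × 0.017) + 28 = 784/0.0204 + 28 ≈ 38459.4 mm ≈ 38.46 m.
Near limit Dn = s·(H − f)/(H + s − 2f) = 20800 × (38459.4 − 28) / (38459.4 + 20800 − 2 × 28) = 20800 × 38431.4 / 59203.4 ≈ 13502 mm.
Far limit Df = s·(H − f)/(H − s) = 20800 × (38459.4 − 28) / (38459.4 − 20800) = 20800 × 38431.4 / 17659.4 ≈ 45266 mm.
Depth of field = Df − Dn = 45266 − 13502 ≈ 31764 mm ≈ 31.8 m.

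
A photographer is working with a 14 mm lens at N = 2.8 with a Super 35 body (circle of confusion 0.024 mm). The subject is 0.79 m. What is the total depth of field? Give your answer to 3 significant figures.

Hyperfocal distance H = f²/(N·c) + f = 14²/(2.8 × 0.024) + 14 = 196/0.0672 + 14 ≈ 2930.7 mm ≈ 2.931 m.
Near limit Dn = s·(H − f)/(H + s − 2f) = 790 × (2930.7 − 14) / (2930.7 + 790 − 2 × 14) = 790 × 2916.7 / 3692.7 ≈ 623.98 mm.
Far limit Df = s·(H − f)/(H − s) = 790 × (2930.7 − 14) / (2930.7 − 790) = 790 × 2916.7 / 2140.7 ≈ 1076.38 mm.
Depth of field = Df − Dn = 1076.38 − 623.98 ≈ 452.40 mm.

452 mm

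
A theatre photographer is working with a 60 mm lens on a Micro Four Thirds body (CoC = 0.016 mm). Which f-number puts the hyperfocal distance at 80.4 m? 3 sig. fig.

Rearrange H = f²/(N·c) + f for N: N = f² / ((H − f)·c).
N = 60² / ((80400 − 60) × 0.016) = 3600 / 1285 ≈ 2.80.

f/2.80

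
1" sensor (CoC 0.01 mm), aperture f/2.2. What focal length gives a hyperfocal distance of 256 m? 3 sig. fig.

75.0 mm

From H = f²/(N·c) + f, with f ≪ H: f ≈ √(H·N·c) = √(256000 × 2.2 × 0.01) = √5632.0 ≈ 75.05 mm.
Exact: f² + N·c·f − N·c·H = 0 ⇒ f = (−N·c + √((N·c)² + 4·N·c·H))/2 = (−0.022 + √22528)/2 ≈ 75.036 mm ≈ 75.0 mm.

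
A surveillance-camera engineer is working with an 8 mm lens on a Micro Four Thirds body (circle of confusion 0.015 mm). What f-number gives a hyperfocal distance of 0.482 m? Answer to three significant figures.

Rearrange H = f²/(N·c) + f for N: N = f² / ((H − f)·c).
N = 8² / ((482 − 8) × 0.015) = 64 / 7.110 ≈ 9.

f/9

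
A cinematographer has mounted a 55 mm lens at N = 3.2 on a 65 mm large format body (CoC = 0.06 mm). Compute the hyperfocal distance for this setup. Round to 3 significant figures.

Hyperfocal distance H = f²/(N·c) + f = 55²/(3.2 × 0.06) + 55 = 3025/0.192 + 55 ≈ 15810.2 mm ≈ 15.8 m.

15.8 m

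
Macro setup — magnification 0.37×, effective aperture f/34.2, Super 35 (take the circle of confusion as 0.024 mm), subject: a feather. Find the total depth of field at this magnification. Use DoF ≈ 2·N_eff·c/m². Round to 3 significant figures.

At magnification m, DoF ≈ 2·N_eff·c/m² = 2 × 34.2 × 0.024 / 0.37² = 1.642 / 0.1369 ≈ 12 mm.

12.0 mm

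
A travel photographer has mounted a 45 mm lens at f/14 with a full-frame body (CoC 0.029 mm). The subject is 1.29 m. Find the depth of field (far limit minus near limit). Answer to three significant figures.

Hyperfocal distance H = f²/(N·c) + f = 45²/(14 × 0.029) + 45 = 2025/0.406 + 45 ≈ 5032.7 mm ≈ 5.033 m.
Near limit Dn = s·(H − f)/(H + s − 2f) = 1290 × (5032.7 − 45) / (5032.7 + 1290 − 2 × 45) = 1290 × 4987.7 / 6232.7 ≈ 1032.32 mm.
Far limit Df = s·(H − f)/(H − s) = 1290 × (5032.7 − 45) / (5032.7 − 1290) = 1290 × 4987.7 / 3742.7 ≈ 1719.12 mm.
Depth of field = Df − Dn = 1719.12 − 1032.32 ≈ 686.80 mm ≈ 0.687 m.

0.687 m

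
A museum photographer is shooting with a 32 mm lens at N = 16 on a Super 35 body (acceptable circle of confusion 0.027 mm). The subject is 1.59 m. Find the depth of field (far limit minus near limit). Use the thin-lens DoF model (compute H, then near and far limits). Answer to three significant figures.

3.68 m

Hyperfocal distance H = f²/(N·c) + f = 32²/(16 × 0.027) + 32 = 1024/0.432 + 32 ≈ 2402.4 mm ≈ 2.402 m.
Near limit Dn = s·(H − f)/(H + s − 2f) = 1590 × (2402.4 − 32) / (2402.4 + 1590 − 2 × 32) = 1590 × 2370.4 / 3928.4 ≈ 959.4 mm.
Far limit Df = s·(H − f)/(H − s) = 1590 × (2402.4 − 32) / (2402.4 − 1590) = 1590 × 2370.4 / 812.4 ≈ 4639.4 mm.
Depth of field = Df − Dn = 4639.4 − 959.4 ≈ 3680.0 mm ≈ 3.68 m.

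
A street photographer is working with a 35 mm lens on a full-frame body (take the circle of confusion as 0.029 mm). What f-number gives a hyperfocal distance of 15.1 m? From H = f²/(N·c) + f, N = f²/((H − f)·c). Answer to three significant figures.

f/2.80

Rearrange H = f²/(N·c) + f for N: N = f² / ((H − f)·c).
N = 35² / ((15100 − 35) × 0.029) = 1225 / 436.9 ≈ 2.80.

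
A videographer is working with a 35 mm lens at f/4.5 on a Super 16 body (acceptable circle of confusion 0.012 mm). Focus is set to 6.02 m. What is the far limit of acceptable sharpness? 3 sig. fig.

8.18 m

Hyperfocal distance H = f²/(N·c) + f = 35²/(4.5 × 0.012) + 35 = 1225/0.054 + 35 ≈ 22720.2 mm ≈ 22.72 m.
Far limit Df = s·(H − f)/(H − s) = 6020 × (22720.2 − 35) / (22720.2 − 6020) = 6020 × 22685.2 / 16700.2 ≈ 8177.4 mm ≈ 8.18 m.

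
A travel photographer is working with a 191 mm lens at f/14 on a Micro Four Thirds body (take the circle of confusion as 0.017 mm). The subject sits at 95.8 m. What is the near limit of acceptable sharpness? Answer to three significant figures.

59.0 m

Hyperfocal distance H = f²/(N·c) + f = 191²/(14 × 0.017) + 191 = 36481/0.238 + 191 ≈ 153472.5 mm ≈ 153.5 m.
Near limit Dn = s·(H − f)/(H + s − 2f) = 95800 × (153472.5 − 191) / (153472.5 + 95800 − 2 × 191) = 95800 × 153281.5 / 248890.5 ≈ 58999 mm ≈ 59.0 m.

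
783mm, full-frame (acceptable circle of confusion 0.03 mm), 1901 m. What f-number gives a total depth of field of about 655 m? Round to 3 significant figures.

Write h = H − f = f²/(N·c). The thin-lens limits are Dn = s·h/(h + (s−f)) and Df = s·h/(h − (s−f)), so DoF = Df − Dn = 2·s·(s−f)·h / (h² − (s−f)²).
That is a quadratic in h: DoF·h² − 2·s·(s−f)·h − DoF·(s−f)² = 0 ⇒ h = (s−f)·(s + √(s² + DoF²)) / DoF = 1900217 × (1901000 + √(1901000² + 655000²)) / 655000 = 1900217 × (1901000 + 2010678) / 655000 ≈ 11348148 mm.
Then N = f²/(c·h) = 783² / (0.03 × 11348148) = 613089 / 340444 ≈ 1.80.

f/1.80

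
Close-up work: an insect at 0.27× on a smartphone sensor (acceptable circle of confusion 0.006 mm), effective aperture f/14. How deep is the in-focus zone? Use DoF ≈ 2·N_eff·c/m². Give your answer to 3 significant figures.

At magnification m, DoF ≈ 2·N_eff·c/m² = 2 × 14 × 0.006 / 0.27² = 0.168 / 0.0729 ≈ 2.3 mm.

2.30 mm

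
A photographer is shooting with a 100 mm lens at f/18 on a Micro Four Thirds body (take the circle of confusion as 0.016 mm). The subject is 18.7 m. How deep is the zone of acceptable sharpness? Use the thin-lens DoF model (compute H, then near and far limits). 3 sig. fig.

28.1 m

Hyperfocal distance H = f²/(N·c) + f = 100²/(18 × 0.016) + 100 = 10000/0.288 + 100 ≈ 34822.2 mm ≈ 34.82 m.
Near limit Dn = s·(H − f)/(H + s − 2f) = 18700 × (34822.2 − 100) / (34822.2 + 18700 − 2 × 100) = 18700 × 34722.2 / 53322.2 ≈ 12177 mm.
Far limit Df = s·(H − f)/(H − s) = 18700 × (34822.2 − 100) / (34822.2 − 18700) = 18700 × 34722.2 / 16122.2 ≈ 40274 mm.
Depth of field = Df − Dn = 40274 − 12177 ≈ 28097 mm ≈ 28.1 m.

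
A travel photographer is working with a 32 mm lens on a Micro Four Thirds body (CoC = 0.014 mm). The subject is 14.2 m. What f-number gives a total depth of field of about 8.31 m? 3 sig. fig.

Write h = H − f = f²/(N·c). The thin-lens limits are Dn = s·h/(h + (s−f)) and Df = s·h/(h − (s−f)), so DoF = Df − Dn = 2·s·(s−f)·h / (h² − (s−f)²).
That is a quadratic in h: DoF·h² − 2·s·(s−f)·h − DoF·(s−f)² = 0 ⇒ h = (s−f)·(s + √(s² + DoF²)) / DoF = 14168 × (14200 + √(14200² + 8310²)) / 8310 = 14168 × (14200 + 16452.8) / 8310 ≈ 52261 mm.
Then N = f²/(c·h) = 32² / (0.014 × 52261) = 1024 / 731.66 ≈ 1.40.

f/1.40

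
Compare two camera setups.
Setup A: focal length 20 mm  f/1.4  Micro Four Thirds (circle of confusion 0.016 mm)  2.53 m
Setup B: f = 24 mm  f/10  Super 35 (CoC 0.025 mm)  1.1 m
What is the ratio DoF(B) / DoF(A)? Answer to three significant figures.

1.81

Setup A: H = 20²/(1.4×0.016) + 20 ≈ 17877.1 mm; DoF = Df − Dn = 2943.78 − 2218.21 ≈ 725.57 mm.
Setup B: H = 24²/(10×0.025) + 24 ≈ 2328.0 mm; DoF = Df − Dn = 2063.8 − 749.8 ≈ 1314.0 mm.
Ratio = 1314.0 / 725.57 ≈ 1.81.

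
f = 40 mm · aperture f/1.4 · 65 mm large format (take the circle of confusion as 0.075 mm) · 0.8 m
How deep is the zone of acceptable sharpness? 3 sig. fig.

80.0 mm

Hyperfocal distance H = f²/(N·c) + f = 40²/(1.4 × 0.075) + 40 = 1600/0.105 + 40 ≈ 15278.1 mm ≈ 15.28 m.
Near limit Dn = s·(H − f)/(H + s − 2f) = 800 × (15278.1 − 40) / (15278.1 + 800 − 2 × 40) = 800 × 15238.1 / 15998.1 ≈ 761.995 mm.
Far limit Df = s·(H − f)/(H − s) = 800 × (15278.1 − 40) / (15278.1 − 800) = 800 × 15238.1 / 14478.1 ≈ 841.994 mm.
Depth of field = Df − Dn = 841.994 − 761.995 ≈ 79.999 mm.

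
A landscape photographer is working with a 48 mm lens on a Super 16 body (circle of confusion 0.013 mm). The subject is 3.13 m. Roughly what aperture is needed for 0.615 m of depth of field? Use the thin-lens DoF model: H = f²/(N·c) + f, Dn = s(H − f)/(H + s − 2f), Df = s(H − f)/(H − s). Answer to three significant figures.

Write h = H − f = f²/(N·c). The thin-lens limits are Dn = s·h/(h + (s−f)) and Df = s·h/(h − (s−f)), so DoF = Df − Dn = 2·s·(s−f)·h / (h² − (s−f)²).
That is a quadratic in h: DoF·h² − 2·s·(s−f)·h − DoF·(s−f)² = 0 ⇒ h = (s−f)·(s + √(s² + DoF²)) / DoF = 3082 × (3130 + √(3130² + 615²)) / 615 = 3082 × (3130 + 3189.85) / 615 ≈ 31671 mm.
Then N = f²/(c·h) = 48² / (0.013 × 31671) = 2304 / 411.73 ≈ 5.60.

f/5.60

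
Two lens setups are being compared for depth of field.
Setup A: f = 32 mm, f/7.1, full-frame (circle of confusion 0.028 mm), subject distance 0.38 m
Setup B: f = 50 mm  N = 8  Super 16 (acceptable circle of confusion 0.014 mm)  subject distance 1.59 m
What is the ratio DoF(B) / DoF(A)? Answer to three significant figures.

4.27

Setup A: H = 32²/(7.1×0.028) + 32 ≈ 5182.9 mm; DoF = Df − Dn = 407.533 − 355.952 ≈ 51.581 mm.
Setup B: H = 50²/(8×0.014) + 50 ≈ 22371.4 mm; DoF = Df − Dn = 1707.83 − 1487.38 ≈ 220.45 mm.
Ratio = 220.45 / 51.581 ≈ 4.27.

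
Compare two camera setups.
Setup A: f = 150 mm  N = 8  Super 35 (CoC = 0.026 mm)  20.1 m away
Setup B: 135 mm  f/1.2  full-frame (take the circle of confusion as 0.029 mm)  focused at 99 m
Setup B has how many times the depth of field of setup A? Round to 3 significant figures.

5.05

Setup A: H = 150²/(8×0.026) + 150 ≈ 108323.1 mm; DoF = Df − Dn = 24645.2 − 16970.2 ≈ 7675.0 mm.
Setup B: H = 135²/(1.2×0.029) + 135 ≈ 523841.9 mm; DoF = Df − Dn = 122038 − 83279 ≈ 38759 mm.
Ratio = 38759 / 7675.0 ≈ 5.05.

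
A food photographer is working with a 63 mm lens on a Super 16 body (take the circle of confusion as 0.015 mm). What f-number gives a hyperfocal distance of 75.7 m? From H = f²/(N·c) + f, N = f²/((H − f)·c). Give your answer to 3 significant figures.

f/3.50

Rearrange H = f²/(N·c) + f for N: N = f² / ((H − f)·c).
N = 63² / ((75700 − 63) × 0.015) = 3969 / 1135 ≈ 3.50.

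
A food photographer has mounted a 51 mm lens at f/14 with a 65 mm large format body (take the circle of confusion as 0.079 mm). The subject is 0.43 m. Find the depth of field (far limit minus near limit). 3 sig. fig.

142 mm

Hyperfocal distance H = f²/(N·c) + f = 51²/(14 × 0.079) + 51 = 2601/1.106 + 51 ≈ 2402.7 mm ≈ 2.403 m.
Near limit Dn = s·(H − f)/(H + s − 2f) = 430 × (2402.7 − 51) / (2402.7 + 430 − 2 × 51) = 430 × 2351.7 / 2730.7 ≈ 370.32 mm.
Far limit Df = s·(H − f)/(H − s) = 430 × (2402.7 − 51) / (2402.7 − 430) = 430 × 2351.7 / 1972.7 ≈ 512.61 mm.
Depth of field = Df − Dn = 512.61 − 370.32 ≈ 142.29 mm.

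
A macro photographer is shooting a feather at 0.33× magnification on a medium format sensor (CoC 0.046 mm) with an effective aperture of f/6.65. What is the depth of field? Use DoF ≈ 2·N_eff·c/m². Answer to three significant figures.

At magnification m, DoF ≈ 2·N_eff·c/m² = 2 × 6.65 × 0.046 / 0.33² = 0.6118 / 0.1089 ≈ 5.62 mm.

5.62 mm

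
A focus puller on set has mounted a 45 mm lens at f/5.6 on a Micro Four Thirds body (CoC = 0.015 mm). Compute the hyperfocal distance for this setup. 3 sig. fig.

24.2 m

Hyperfocal distance H = f²/(N·c) + f = 45²/(5.6 × 0.015) + 45 = 2025/0.084 + 45 ≈ 24152.1 mm ≈ 24.2 m.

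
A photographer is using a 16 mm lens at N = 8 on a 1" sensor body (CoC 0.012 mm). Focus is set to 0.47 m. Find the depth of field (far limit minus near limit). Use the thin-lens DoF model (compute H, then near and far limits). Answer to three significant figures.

Hyperfocal distance H = f²/(N·c) + f = 16²/(8 × 0.012) + 16 = 256/0.096 + 16 ≈ 2682.7 mm ≈ 2.683 m.
Near limit Dn = s·(H − f)/(H + s − 2f) = 470 × (2682.7 − 16) / (2682.7 + 470 − 2 × 16) = 470 × 2666.7 / 3120.7 ≈ 401.62 mm.
Far limit Df = s·(H − f)/(H − s) = 470 × (2682.7 − 16) / (2682.7 − 470) = 470 × 2666.7 / 2212.7 ≈ 566.44 mm.
Depth of field = Df − Dn = 566.44 − 401.62 ≈ 164.82 mm.

165 mm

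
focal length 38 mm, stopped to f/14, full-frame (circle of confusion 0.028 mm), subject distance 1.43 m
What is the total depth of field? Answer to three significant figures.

1.26 m

Hyperfocal distance H = f²/(N·c) + f = 38²/(14 × 0.028) + 38 = 1444/0.392 + 38 ≈ 3721.7 mm ≈ 3.722 m.
Near limit Dn = s·(H − f)/(H + s − 2f) = 1430 × (3721.7 − 38) / (3721.7 + 1430 − 2 × 38) = 1430 × 3683.7 / 5075.7 ≈ 1037.8 mm.
Far limit Df = s·(H − f)/(H − s) = 1430 × (3721.7 − 38) / (3721.7 − 1430) = 1430 × 3683.7 / 2291.7 ≈ 2298.6 mm.
Depth of field = Df − Dn = 2298.6 − 1037.8 ≈ 1260.8 mm ≈ 1.26 m.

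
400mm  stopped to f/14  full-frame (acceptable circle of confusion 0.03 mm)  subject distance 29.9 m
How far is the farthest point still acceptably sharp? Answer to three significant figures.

Hyperfocal distance H = f²/(N·c) + f = 400²/(14 × 0.03) + 400 = 160000/0.42 + 400 ≈ 381352.4 mm ≈ 381.4 m.
Far limit Df = s·(H − f)/(H − s) = 29900 × (381352.4 − 400) / (381352.4 − 29900) = 29900 × 380952.4 / 351452.4 ≈ 32410 mm ≈ 32.4 m.

32.4 m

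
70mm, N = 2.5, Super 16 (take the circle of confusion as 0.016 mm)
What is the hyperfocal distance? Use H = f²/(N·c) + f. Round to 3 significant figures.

Hyperfocal distance H = f²/(N·c) + f = 70²/(2.5 × 0.016) + 70 = 4900/0.04 + 70 ≈ 122570.0 mm ≈ 123 m.

123 m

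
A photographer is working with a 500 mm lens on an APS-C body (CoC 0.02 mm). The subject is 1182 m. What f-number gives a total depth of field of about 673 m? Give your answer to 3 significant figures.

Write h = H − f = f²/(N·c). The thin-lens limits are Dn = s·h/(h + (s−f)) and Df = s·h/(h − (s−f)), so DoF = Df − Dn = 2·s·(s−f)·h / (h² − (s−f)²).
That is a quadratic in h: DoF·h² − 2·s·(s−f)·h − DoF·(s−f)² = 0 ⇒ h = (s−f)·(s + √(s² + DoF²)) / DoF = 1181500 × (1182000 + √(1182000² + 673000²)) / 673000 = 1181500 × (1182000 + 1360167) / 673000 ≈ 4462957 mm.
Then N = f²/(c·h) = 500² / (0.02 × 4462957) = 250000 / 89259 ≈ 2.80.

f/2.80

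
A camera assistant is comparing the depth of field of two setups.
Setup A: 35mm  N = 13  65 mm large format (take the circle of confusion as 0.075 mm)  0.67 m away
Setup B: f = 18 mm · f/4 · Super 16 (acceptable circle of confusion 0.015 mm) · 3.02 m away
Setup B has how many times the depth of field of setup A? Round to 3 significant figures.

5.34

Setup A: H = 35²/(13×0.075) + 35 ≈ 1291.4 mm; DoF = Df − Dn = 1354.65 − 445.06 ≈ 909.59 mm.
Setup B: H = 18²/(4×0.015) + 18 ≈ 5418.0 mm; DoF = Df − Dn = 6800.7 − 1941.0 ≈ 4859.7 mm.
Ratio = 4859.7 / 909.59 ≈ 5.34.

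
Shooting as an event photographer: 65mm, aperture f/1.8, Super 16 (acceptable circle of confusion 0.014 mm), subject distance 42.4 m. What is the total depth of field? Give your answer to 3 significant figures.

Hyperfocal distance H = f²/(N·c) + f = 65²/(1.8 × 0.014) + 65 = 4225/0.0252 + 65 ≈ 167723.7 mm ≈ 167.7 m.
Near limit Dn = s·(H − f)/(H + s − 2f) = 42400 × (167723.7 − 65) / (167723.7 + 42400 − 2 × 65) = 42400 × 167658.7 / 209993.7 ≈ 33852 mm.
Far limit Df = s·(H − f)/(H − s) = 42400 × (167723.7 − 65) / (167723.7 − 42400) = 42400 × 167658.7 / 125323.7 ≈ 56723 mm.
Depth of field = Df − Dn = 56723 − 33852 ≈ 22871 mm ≈ 22.9 m.

22.9 m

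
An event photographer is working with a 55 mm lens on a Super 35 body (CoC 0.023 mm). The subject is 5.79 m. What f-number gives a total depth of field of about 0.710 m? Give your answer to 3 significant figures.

f/1.40

Write h = H − f = f²/(N·c). The thin-lens limits are Dn = s·h/(h + (s−f)) and Df = s·h/(h − (s−f)), so DoF = Df − Dn = 2·s·(s−f)·h / (h² − (s−f)²).
That is a quadratic in h: DoF·h² − 2·s·(s−f)·h − DoF·(s−f)² = 0 ⇒ h = (s−f)·(s + √(s² + DoF²)) / DoF = 5735 × (5790 + √(5790² + 710²)) / 710 = 5735 × (5790 + 5833.37) / 710 ≈ 93887 mm.
Then N = f²/(c·h) = 55² / (0.023 × 93887) = 3025 / 2159.4 ≈ 1.40.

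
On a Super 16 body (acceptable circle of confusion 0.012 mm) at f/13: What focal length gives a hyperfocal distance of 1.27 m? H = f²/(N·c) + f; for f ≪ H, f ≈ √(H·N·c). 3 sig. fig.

14.0 mm

From H = f²/(N·c) + f, with f ≪ H: f ≈ √(H·N·c) = √(1270 × 13 × 0.012) = √198.12 ≈ 14.08 mm.
Exact: f² + N·c·f − N·c·H = 0 ⇒ f = (−N·c + √((N·c)² + 4·N·c·H))/2 = (−0.156 + √792.50)/2 ≈ 13.998 mm ≈ 14.0 mm.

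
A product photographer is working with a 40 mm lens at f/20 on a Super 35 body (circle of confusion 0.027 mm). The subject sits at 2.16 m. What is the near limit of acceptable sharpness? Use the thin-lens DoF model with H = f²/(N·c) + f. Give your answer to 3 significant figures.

1.26 m

Hyperfocal distance H = f²/(N·c) + f = 40²/(20 × 0.027) + 40 = 1600/0.54 + 40 ≈ 3003.0 mm ≈ 3.003 m.
Near limit Dn = s·(H − f)/(H + s − 2f) = 2160 × (3003.0 − 40) / (3003.0 + 2160 − 2 × 40) = 2160 × 2963.0 / 5083.0 ≈ 1259.1 mm ≈ 1.26 m.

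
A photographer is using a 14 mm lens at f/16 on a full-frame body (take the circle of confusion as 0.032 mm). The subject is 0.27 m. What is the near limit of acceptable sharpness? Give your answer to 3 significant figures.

Hyperfocal distance H = f²/(N·c) + f = 14²/(16 × 0.032) + 14 = 196/0.512 + 14 ≈ 396.8 mm ≈ 0.397 m.
Near limit Dn = s·(H − f)/(H + s − 2f) = 270 × (396.8 − 14) / (396.8 + 270 − 2 × 14) = 270 × 382.8 / 638.8 ≈ 161.80 mm.

162 mm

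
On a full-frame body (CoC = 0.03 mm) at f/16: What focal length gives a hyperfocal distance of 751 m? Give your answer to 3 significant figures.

From H = f²/(N·c) + f, with f ≪ H: f ≈ √(H·N·c) = √(751000 × 16 × 0.03) = √360480 ≈ 600.4 mm.
The +f correction barely moves this — solving exactly, f² + N·c·f − N·c·H = 0 ⇒ f = (−N·c + √((N·c)² + 4·N·c·H))/2 = (−0.48 + √1441920)/2 ≈ 600.16 mm, so f ≈ 600 mm.

600 mm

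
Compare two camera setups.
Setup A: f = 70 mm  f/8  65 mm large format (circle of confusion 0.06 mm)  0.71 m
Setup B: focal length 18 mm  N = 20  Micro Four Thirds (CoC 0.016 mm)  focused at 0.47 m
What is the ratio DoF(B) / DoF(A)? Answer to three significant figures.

Setup A: H = 70²/(8×0.06) + 70 ≈ 10278.3 mm; DoF = Df − Dn = 757.490 − 668.113 ≈ 89.377 mm.
Setup B: H = 18²/(20×0.016) + 18 ≈ 1030.5 mm; DoF = Df − Dn = 849.02 − 324.94 ≈ 524.08 mm.
Ratio = 524.08 / 89.377 ≈ 5.86.

5.86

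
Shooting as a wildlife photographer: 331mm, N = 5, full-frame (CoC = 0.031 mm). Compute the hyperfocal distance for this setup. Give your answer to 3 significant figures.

707 m

Hyperfocal distance H = f²/(N·c) + f = 331²/(5 × 0.031) + 331 = 109561/0.155 + 331 ≈ 707176.2 mm ≈ 707 m.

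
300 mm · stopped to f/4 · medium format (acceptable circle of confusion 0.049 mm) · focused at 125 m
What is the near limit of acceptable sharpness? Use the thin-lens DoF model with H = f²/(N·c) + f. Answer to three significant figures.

98.3 m

Hyperfocal distance H = f²/(N·c) + f = 300²/(4 × 0.049) + 300 = 90000/0.196 + 300 ≈ 459483.7 mm ≈ 459.5 m.
Near limit Dn = s·(H − f)/(H + s − 2f) = 125000 × (459483.7 − 300) / (459483.7 + 125000 − 2 × 300) = 125000 × 459183.7 / 583883.7 ≈ 98304 mm ≈ 98.3 m.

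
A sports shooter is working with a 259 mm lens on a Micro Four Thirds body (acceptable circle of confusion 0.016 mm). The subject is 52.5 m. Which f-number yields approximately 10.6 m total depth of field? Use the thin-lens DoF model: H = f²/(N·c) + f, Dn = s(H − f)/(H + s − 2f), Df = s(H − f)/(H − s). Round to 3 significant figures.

Write h = H − f = f²/(N·c). The thin-lens limits are Dn = s·h/(h + (s−f)) and Df = s·h/(h − (s−f)), so DoF = Df − Dn = 2·s·(s−f)·h / (h² − (s−f)²).
That is a quadratic in h: DoF·h² − 2·s·(s−f)·h − DoF·(s−f)² = 0 ⇒ h = (s−f)·(s + √(s² + DoF²)) / DoF = 52241 × (52500 + √(52500² + 10600²)) / 10600 = 52241 × (52500 + 53559.4) / 10600 ≈ 522703 mm.
Then N = f²/(c·h) = 259² / (0.016 × 522703) = 67081 / 8363.2 ≈ 8.02.

f/8.02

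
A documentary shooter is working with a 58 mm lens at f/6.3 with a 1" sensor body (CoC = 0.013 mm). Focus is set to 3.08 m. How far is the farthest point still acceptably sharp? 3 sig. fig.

Hyperfocal distance H = f²/(N·c) + f = 58²/(6.3 × 0.013) + 58 = 3364/0.0819 + 58 ≈ 41132.5 mm ≈ 41.13 m.
Far limit Df = s·(H − f)/(H − s) = 3080 × (41132.5 − 58) / (41132.5 − 3080) = 3080 × 41074.5 / 38052.5 ≈ 3324.6 mm ≈ 3.32 m.

3.32 m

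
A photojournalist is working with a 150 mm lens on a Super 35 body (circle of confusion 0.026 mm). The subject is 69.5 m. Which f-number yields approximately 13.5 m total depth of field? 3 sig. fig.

f/1.20

Write h = H − f = f²/(N·c). The thin-lens limits are Dn = s·h/(h + (s−f)) and Df = s·h/(h − (s−f)), so DoF = Df − Dn = 2·s·(s−f)·h / (h² − (s−f)²).
That is a quadratic in h: DoF·h² − 2·s·(s−f)·h − DoF·(s−f)² = 0 ⇒ h = (s−f)·(s + √(s² + DoF²)) / DoF = 69350 × (69500 + √(69500² + 13500²)) / 13500 = 69350 × (69500 + 70799.0) / 13500 ≈ 720721 mm.
Then N = f²/(c·h) = 150² / (0.026 × 720721) = 22500 / 18739 ≈ 1.20.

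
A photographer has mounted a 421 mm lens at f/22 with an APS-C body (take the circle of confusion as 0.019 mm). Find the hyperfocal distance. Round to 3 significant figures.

Hyperfocal distance H = f²/(N·c) + f = 421²/(22 × 0.019) + 421 = 177241/0.418 + 421 ≈ 424442.5 mm ≈ 424 m.

424 m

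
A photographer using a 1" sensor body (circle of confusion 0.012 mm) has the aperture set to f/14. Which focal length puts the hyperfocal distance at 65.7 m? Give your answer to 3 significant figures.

105 mm

From H = f²/(N·c) + f, with f ≪ H: f ≈ √(H·N·c) = √(65700 × 14 × 0.012) = √11038 ≈ 105.1 mm.
The +f correction barely moves this — solving exactly, f² + N·c·f − N·c·H = 0 ⇒ f = (−N·c + √((N·c)² + 4·N·c·H))/2 = (−0.168 + √44150)/2 ≈ 104.98 mm, so f ≈ 105 mm.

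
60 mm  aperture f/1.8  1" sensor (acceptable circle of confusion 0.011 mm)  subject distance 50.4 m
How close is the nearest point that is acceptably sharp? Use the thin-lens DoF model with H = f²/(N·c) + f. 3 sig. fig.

39.5 m

Hyperfocal distance H = f²/(N·c) + f = 60²/(1.8 × 0.011) + 60 = 3600/0.0198 + 60 ≈ 181878.2 mm ≈ 181.9 m.
Near limit Dn = s·(H − f)/(H + s − 2f) = 50400 × (181878.2 − 60) / (181878.2 + 50400 − 2 × 60) = 50400 × 181818.2 / 232158.2 ≈ 39472 mm ≈ 39.5 m.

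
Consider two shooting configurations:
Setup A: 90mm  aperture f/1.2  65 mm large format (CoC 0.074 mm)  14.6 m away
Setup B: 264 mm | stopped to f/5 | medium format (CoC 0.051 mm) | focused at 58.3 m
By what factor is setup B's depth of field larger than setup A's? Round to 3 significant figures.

5.44

Setup A: H = 90²/(1.2×0.074) + 90 ≈ 91306.2 mm; DoF = Df − Dn = 17361.8 − 12596.3 ≈ 4765.5 mm.
Setup B: H = 264²/(5×0.051) + 264 ≈ 273581.6 mm; DoF = Df − Dn = 74017 − 48089 ≈ 25928 mm.
Ratio = 25928 / 4765.5 ≈ 5.44.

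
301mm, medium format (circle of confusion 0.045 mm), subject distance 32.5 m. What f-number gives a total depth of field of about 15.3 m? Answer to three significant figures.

f/14

Write h = H − f = f²/(N·c). The thin-lens limits are Dn = s·h/(h + (s−f)) and Df = s·h/(h − (s−f)), so DoF = Df − Dn = 2·s·(s−f)·h / (h² − (s−f)²).
That is a quadratic in h: DoF·h² − 2·s·(s−f)·h − DoF·(s−f)² = 0 ⇒ h = (s−f)·(s + √(s² + DoF²)) / DoF = 32199 × (32500 + √(32500² + 15300²)) / 15300 = 32199 × (32500 + 35921.3) / 15300 ≈ 143993 mm.
Then N = f²/(c·h) = 301² / (0.045 × 143993) = 90601 / 6479.7 ≈ 14.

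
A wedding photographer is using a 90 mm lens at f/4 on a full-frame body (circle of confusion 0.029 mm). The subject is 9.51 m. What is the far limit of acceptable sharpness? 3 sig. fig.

Hyperfocal distance H = f²/(N·c) + f = 90²/(4 × 0.029) + 90 = 8100/0.116 + 90 ≈ 69917.6 mm ≈ 69.92 m.
Far limit Df = s·(H − f)/(H − s) = 9510 × (69917.6 − 90) / (69917.6 − 9510) = 9510 × 69827.6 / 60407.6 ≈ 10993 mm ≈ 11.0 m.

11.0 m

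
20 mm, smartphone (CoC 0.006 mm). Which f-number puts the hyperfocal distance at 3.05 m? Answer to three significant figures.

f/22

Rearrange H = f²/(N·c) + f for N: N = f² / ((H − f)·c).
N = 20² / ((3050 − 20) × 0.006) = 400 / 18.18 ≈ 22.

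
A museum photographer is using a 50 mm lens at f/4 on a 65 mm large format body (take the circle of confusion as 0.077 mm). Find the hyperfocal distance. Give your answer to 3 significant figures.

8.17 m

Hyperfocal distance H = f²/(N·c) + f = 50²/(4 × 0.077) + 50 = 2500/0.308 + 50 ≈ 8166.9 mm ≈ 8.17 m.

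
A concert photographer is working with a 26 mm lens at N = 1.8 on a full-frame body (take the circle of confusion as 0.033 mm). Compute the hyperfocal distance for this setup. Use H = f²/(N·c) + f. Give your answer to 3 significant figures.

Hyperfocal distance H = f²/(N·c) + f = 26²/(1.8 × 0.033) + 26 = 676/0.0594 + 26 ≈ 11406.5 mm ≈ 11.4 m.

11.4 m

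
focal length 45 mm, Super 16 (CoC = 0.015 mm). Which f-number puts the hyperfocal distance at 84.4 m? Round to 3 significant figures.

f/1.60

Rearrange H = f²/(N·c) + f for N: N = f² / ((H − f)·c).
N = 45² / ((84400 − 45) × 0.015) = 2025 / 1265 ≈ 1.60.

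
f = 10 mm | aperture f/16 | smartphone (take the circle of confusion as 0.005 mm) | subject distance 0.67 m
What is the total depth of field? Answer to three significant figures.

Hyperfocal distance H = f²/(N·c) + f = 10²/(16 × 0.005) + 10 = 100/0.08 + 10 ≈ 1260.0 mm ≈ 1.260 m.
Near limit Dn = s·(H − f)/(H + s − 2f) = 670 × (1260.0 − 10) / (1260.0 + 670 − 2 × 10) = 670 × 1250.0 / 1910.0 ≈ 438.48 mm.
Far limit Df = s·(H − f)/(H − s) = 670 × (1260.0 − 10) / (1260.0 − 670) = 670 × 1250.0 / 590.0 ≈ 1419.49 mm.
Depth of field = Df − Dn = 1419.49 − 438.48 ≈ 981.01 mm ≈ 0.981 m.

0.981 m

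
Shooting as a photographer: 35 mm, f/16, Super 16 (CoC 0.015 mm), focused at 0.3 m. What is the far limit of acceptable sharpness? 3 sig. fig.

Hyperfocal distance H = f²/(N·c) + f = 35²/(16 × 0.015) + 35 = 1225/0.24 + 35 ≈ 5139.2 mm ≈ 5.139 m.
Far limit Df = s·(H − f)/(H − s) = 300 × (5139.2 − 35) / (5139.2 − 300) = 300 × 5104.2 / 4839.2 ≈ 316.43 mm.

316 mm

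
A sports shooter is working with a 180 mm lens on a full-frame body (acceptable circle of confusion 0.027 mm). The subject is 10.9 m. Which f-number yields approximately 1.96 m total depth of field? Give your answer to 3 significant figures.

Write h = H − f = f²/(N·c). The thin-lens limits are Dn = s·h/(h + (s−f)) and Df = s·h/(h − (s−f)), so DoF = Df − Dn = 2·s·(s−f)·h / (h² − (s−f)²).
That is a quadratic in h: DoF·h² − 2·s·(s−f)·h − DoF·(s−f)² = 0 ⇒ h = (s−f)·(s + √(s² + DoF²)) / DoF = 10720 × (10900 + √(10900² + 1960²)) / 1960 = 10720 × (10900 + 11074.8) / 1960 ≈ 120189 mm.
Then N = f²/(c·h) = 180² / (0.027 × 120189) = 32400 / 3245.1 ≈ 9.98.

f/9.98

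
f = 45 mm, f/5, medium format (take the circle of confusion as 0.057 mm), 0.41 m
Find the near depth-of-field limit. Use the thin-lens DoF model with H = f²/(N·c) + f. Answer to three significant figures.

Hyperfocal distance H = f²/(N·c) + f = 45²/(5 × 0.057) + 45 = 2025/0.285 + 45 ≈ 7150.3 mm ≈ 7.150 m.
Near limit Dn = s·(H − f)/(H + s − 2f) = 410 × (7150.3 − 45) / (7150.3 + 410 − 2 × 45) = 410 × 7105.3 / 7470.3 ≈ 389.97 mm.

390 mm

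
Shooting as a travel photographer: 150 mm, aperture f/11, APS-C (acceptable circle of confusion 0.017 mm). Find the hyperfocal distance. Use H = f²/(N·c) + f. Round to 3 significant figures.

Hyperfocal distance H = f²/(N·c) + f = 150²/(11 × 0.017) + 150 = 22500/0.187 + 150 ≈ 120470.9 mm ≈ 120 m.

120 m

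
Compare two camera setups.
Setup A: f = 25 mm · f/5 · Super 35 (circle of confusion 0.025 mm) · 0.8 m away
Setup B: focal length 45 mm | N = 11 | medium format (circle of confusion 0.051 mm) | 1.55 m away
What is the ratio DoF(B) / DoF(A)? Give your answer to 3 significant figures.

Setup A: H = 25²/(5×0.025) + 25 ≈ 5025.0 mm; DoF = Df − Dn = 946.75 − 692.64 ≈ 254.11 mm.
Setup B: H = 45²/(11×0.051) + 45 ≈ 3654.6 mm; DoF = Df − Dn = 2658.4 − 1093.9 ≈ 1564.5 mm.
Ratio = 1564.5 / 254.11 ≈ 6.16.

6.16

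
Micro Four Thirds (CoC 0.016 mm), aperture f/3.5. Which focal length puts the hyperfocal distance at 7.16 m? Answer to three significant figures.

From H = f²/(N·c) + f, with f ≪ H: f ≈ √(H·N·c) = √(7160 × 3.5 × 0.016) = √400.96 ≈ 20.02 mm.
The +f correction barely moves this — solving exactly, f² + N·c·f − N·c·H = 0 ⇒ f = (−N·c + √((N·c)² + 4·N·c·H))/2 = (−0.056 + √1603.8)/2 ≈ 19.996 mm, so f ≈ 20.0 mm.

20.0 mm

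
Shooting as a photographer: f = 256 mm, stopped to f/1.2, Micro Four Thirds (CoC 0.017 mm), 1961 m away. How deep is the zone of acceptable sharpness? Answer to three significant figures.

Hyperfocal distance H = f²/(N·c) + f = 256²/(1.2 × 0.017) + 256 = 65536/0.0204 + 256 ≈ 3212805.0 mm ≈ 3213 m.
Near limit Dn = s·(H − f)/(H + s − 2f) = 1961000 × (3212805.0 − 256) / (3212805.0 + 1961000 − 2 × 256) = 1961000 × 3212549.0 / 5173293.0 ≈ 1217756 mm.
Far limit Df = s·(H − f)/(H − s) = 1961000 × (3212805.0 − 256) / (3212805.0 − 1961000) = 1961000 × 3212549.0 / 1251805.0 ≈ 5032580 mm.
Depth of field = Df − Dn = 5032580 − 1217756 ≈ 3814824 mm ≈ 3810 m.

3810 m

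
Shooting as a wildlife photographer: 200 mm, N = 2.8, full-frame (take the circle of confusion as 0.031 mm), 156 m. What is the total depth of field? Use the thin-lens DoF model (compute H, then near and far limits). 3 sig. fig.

Hyperfocal distance H = f²/(N·c) + f = 200²/(2.8 × 0.031) + 200 = 40000/0.0868 + 200 ≈ 461029.5 mm ≈ 461.0 m.
Near limit Dn = s·(H − f)/(H + s − 2f) = 156000 × (461029.5 − 200) / (461029.5 + 156000 − 2 × 200) = 156000 × 460829.5 / 616629.5 ≈ 116584 mm.
Far limit Df = s·(H − f)/(H − s) = 156000 × (461029.5 − 200) / (461029.5 − 156000) = 156000 × 460829.5 / 305029.5 ≈ 235680 mm.
Depth of field = Df − Dn = 235680 − 116584 ≈ 119096 mm ≈ 119 m.

119 m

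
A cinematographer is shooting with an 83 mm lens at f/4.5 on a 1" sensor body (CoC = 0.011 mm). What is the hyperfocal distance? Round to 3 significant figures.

Hyperfocal distance H = f²/(N·c) + f = 83²/(4.5 × 0.011) + 83 = 6889/0.0495 + 83 ≈ 139254.7 mm ≈ 139 m.

139 m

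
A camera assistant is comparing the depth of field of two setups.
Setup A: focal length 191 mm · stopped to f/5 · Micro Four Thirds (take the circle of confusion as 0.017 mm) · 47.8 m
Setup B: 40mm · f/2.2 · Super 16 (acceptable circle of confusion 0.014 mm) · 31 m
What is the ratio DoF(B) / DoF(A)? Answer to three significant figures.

Setup A: H = 191²/(5×0.017) + 191 ≈ 429379.2 mm; DoF = Df − Dn = 53764 − 43027 ≈ 10737 mm.
Setup B: H = 40²/(2.2×0.014) + 40 ≈ 51988.1 mm; DoF = Df − Dn = 76729 − 19424 ≈ 57305 mm.
Ratio = 57305 / 10737 ≈ 5.34.

5.34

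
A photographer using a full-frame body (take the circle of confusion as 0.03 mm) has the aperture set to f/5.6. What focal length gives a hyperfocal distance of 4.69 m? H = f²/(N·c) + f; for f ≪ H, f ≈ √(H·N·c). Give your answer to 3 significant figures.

From H = f²/(N·c) + f, with f ≪ H: f ≈ √(H·N·c) = √(4690 × 5.6 × 0.03) = √787.92 ≈ 28.07 mm.
Exact: f² + N·c·f − N·c·H = 0 ⇒ f = (−N·c + √((N·c)² + 4·N·c·H))/2 = (−0.168 + √3151.7)/2 ≈ 27.986 mm ≈ 28.0 mm.

28.0 mm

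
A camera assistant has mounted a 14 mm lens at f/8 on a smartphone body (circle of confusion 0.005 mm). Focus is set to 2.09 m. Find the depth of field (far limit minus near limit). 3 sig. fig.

2.16 m

Hyperfocal distance H = f²/(N·c) + f = 14²/(8 × 0.005) + 14 = 196/0.04 + 14 ≈ 4914.0 mm ≈ 4.914 m.
Near limit Dn = s·(H − f)/(H + s − 2f) = 2090 × (4914.0 − 14) / (4914.0 + 2090 − 2 × 14) = 2090 × 4900.0 / 6976.0 ≈ 1468.0 mm.
Far limit Df = s·(H − f)/(H − s) = 2090 × (4914.0 − 14) / (4914.0 − 2090) = 2090 × 4900.0 / 2824.0 ≈ 3626.4 mm.
Depth of field = Df − Dn = 3626.4 − 1468.0 ≈ 2158.4 mm ≈ 2.16 m.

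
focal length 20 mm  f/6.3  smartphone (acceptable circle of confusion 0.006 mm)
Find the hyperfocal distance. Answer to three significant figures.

Hyperfocal distance H = f²/(N·c) + f = 20²/(6.3 × 0.006) + 20 = 400/0.0378 + 20 ≈ 10602.0 mm ≈ 10.6 m.

10.6 m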